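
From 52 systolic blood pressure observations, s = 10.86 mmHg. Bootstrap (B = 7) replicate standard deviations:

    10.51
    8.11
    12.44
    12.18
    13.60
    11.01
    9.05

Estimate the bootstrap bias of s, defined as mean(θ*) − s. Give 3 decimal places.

mean(θ*) = (10.51 + 8.11 + 12.44 + 12.18 + 13.60 + 11.01 + 9.05) / 7 = 10.9857
bias = 10.9857 − 10.86

bias = +0.126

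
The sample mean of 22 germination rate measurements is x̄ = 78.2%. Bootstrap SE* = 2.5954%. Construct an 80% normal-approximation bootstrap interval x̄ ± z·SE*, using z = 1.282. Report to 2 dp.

Margin = 1.282 × 2.5954 = 3.327
Interval: 78.2 ± 3.327

(74.87, 81.53)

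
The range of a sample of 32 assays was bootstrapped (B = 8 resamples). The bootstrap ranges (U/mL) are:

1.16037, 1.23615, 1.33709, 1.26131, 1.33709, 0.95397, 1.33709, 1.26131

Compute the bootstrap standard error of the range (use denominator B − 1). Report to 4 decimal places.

SE* = 0.1294

Bootstrap SE is the standard deviation of the 8 replicate ranges.
Mean of replicates: (1.16037 + 1.23615 + 1.33709 + 1.26131 + 1.33709 + 0.95397 + 1.33709 + 1.26131) / 8 = 9.884380 / 8 = 1.235548
Sum of squared deviations: (−0.075178)² + (+0.000603)² + (+0.101542)² + (+0.025762)² + (+0.101542)² + (−0.281578)² + (+0.101542)² + (+0.025762)² = 0.117198
Variance = 0.117198 / 7 = 0.016743
SE* = √0.016743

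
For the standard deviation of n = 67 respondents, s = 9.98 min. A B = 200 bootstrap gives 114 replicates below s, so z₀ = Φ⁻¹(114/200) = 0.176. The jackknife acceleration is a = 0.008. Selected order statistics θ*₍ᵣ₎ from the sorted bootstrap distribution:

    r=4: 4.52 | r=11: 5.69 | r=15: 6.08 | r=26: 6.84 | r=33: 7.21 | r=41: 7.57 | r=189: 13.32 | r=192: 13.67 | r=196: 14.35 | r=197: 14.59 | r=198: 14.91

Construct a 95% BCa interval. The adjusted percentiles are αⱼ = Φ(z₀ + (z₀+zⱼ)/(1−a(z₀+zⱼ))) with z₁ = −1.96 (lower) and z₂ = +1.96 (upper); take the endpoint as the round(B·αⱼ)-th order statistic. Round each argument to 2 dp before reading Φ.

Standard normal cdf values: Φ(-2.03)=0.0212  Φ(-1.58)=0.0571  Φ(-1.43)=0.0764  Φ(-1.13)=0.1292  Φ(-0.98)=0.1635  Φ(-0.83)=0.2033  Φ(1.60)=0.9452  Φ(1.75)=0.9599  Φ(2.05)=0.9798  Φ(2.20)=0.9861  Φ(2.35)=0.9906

Lower: z₀ + z₁ = 0.176 + (-1.960) = -1.784; 1 − a(z₀+z₁) = 1 − (0.008)(-1.784) = 1.0143; argument = 0.176 + (-1.784)/1.0143 = -1.5829 → -1.58.
α₁ = Φ(-1.58) = 0.0571; rank = round(200 × 0.0571) = 11; θ*₍11₎ = 5.69.
Upper: z₀ + z₂ = 2.136; 1 − a(z₀+z₂) = 0.9829; argument = 2.3491 → 2.35; α₂ = 0.9906; rank = 198; θ*₍198₎ = 14.91.

(5.69, 14.91)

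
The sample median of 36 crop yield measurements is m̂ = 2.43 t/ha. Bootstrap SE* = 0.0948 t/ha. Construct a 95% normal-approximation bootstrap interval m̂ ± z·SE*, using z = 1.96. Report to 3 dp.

(2.244, 2.616)

Margin = 1.96 × 0.0948 = 0.1858
Interval: 2.43 ± 0.1858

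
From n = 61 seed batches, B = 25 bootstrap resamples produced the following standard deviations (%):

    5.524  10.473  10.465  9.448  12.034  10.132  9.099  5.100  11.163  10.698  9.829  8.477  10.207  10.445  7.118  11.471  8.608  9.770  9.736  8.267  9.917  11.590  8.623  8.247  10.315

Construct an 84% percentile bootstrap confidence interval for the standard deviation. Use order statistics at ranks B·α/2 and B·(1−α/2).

(5.524, 11.471)

Sorted replicates: 5.100, 5.524, 7.118, 8.247, 8.267, 8.477, 8.608, 8.623, 9.099, 9.448, 9.736, 9.770, 9.829, 9.917, 10.132, 10.207, 10.315, 10.445, 10.465, 10.473, 10.698, 11.163, 11.471, 11.590, 12.034
α = 0.16; lower rank = 25 × 0.080 = 2; upper rank = 25 × 0.920 = 23.
The 2nd smallest replicate is 5.524; the 23rd is 11.471.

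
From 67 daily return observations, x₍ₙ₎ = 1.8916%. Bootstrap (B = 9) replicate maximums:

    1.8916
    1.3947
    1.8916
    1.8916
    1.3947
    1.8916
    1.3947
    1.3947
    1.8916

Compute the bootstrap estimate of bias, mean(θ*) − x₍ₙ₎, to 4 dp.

mean(θ*) = (1.8916 + 1.3947 + 1.8916 + 1.8916 + 1.3947 + 1.8916 + 1.3947 + 1.3947 + 1.8916) / 9 = 1.67076
bias = 1.67076 − 1.8916

bias = −0.2208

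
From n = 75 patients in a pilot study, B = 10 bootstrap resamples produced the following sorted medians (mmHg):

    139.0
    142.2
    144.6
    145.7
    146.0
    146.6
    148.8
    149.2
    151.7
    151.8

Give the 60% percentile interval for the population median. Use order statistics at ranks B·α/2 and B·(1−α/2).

α = 0.40; lower rank = 10 × 0.200 = 2; upper rank = 10 × 0.800 = 8.
The 2nd smallest replicate is 142.2; the 8th is 149.2.

(142.2, 149.2)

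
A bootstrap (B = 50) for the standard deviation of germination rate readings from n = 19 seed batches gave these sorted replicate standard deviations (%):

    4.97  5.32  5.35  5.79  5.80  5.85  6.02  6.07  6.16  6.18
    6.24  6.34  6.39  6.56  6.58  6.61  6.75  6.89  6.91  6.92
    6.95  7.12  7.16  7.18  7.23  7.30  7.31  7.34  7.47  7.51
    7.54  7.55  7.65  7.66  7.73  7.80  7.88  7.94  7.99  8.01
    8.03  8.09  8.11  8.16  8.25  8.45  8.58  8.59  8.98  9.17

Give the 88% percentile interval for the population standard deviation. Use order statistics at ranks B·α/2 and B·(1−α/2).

(5.35, 8.58)

α = 0.12; lower rank = 50 × 0.060 = 3; upper rank = 50 × 0.940 = 47.
The 3rd smallest replicate is 5.35; the 47th is 8.58.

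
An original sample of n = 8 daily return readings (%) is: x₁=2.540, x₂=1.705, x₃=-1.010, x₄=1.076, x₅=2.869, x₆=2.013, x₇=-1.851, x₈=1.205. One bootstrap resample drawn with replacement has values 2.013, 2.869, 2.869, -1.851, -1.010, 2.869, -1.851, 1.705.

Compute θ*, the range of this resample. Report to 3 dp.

θ* = 4.720

Range = 2.869 − -1.851 = 4.720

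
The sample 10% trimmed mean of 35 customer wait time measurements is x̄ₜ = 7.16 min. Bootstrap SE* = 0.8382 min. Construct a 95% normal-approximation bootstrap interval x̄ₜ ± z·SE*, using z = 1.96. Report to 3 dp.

Margin = 1.96 × 0.8382 = 1.6429
Interval: 7.16 ± 1.6429

(5.517, 8.803)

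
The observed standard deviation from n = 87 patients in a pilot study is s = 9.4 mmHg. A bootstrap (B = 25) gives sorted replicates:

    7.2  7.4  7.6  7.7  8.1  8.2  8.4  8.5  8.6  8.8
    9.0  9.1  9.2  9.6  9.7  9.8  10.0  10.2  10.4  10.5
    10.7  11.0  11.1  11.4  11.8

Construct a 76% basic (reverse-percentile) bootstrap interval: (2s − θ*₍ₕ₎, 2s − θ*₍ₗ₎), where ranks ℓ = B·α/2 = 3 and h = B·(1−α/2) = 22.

(7.8, 11.2)

Percentile endpoints at ranks 3 and 22: θ*₍3₎ = 7.6, θ*₍22₎ = 11.0.
Basic interval reflects these around s:
  lower = 2 × 9.4 − 11.0 = 7.8
  upper = 2 × 9.4 − 7.6 = 11.2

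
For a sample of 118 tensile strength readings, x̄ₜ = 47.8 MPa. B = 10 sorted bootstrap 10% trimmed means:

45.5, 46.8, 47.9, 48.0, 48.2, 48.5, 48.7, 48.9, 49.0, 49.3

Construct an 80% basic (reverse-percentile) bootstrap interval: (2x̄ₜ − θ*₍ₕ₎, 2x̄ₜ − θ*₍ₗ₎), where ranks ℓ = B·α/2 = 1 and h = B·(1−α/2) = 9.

(46.6, 50.1)

Percentile endpoints at ranks 1 and 9: θ*₍1₎ = 45.5, θ*₍9₎ = 49.0.
Basic interval reflects these around x̄ₜ:
  lower = 2 × 47.8 − 49.0 = 46.6
  upper = 2 × 47.8 − 45.5 = 50.1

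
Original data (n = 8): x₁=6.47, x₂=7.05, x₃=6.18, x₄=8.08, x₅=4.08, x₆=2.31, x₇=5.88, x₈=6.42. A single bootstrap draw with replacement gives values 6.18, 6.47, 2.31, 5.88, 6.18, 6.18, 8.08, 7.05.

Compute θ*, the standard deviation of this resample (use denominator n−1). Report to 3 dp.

θ* = 1.663

Mean = 6.0412; sum of squared deviations = 19.3639
s² = 19.3639 / 7 = 2.7663
s = √2.7663 = 1.663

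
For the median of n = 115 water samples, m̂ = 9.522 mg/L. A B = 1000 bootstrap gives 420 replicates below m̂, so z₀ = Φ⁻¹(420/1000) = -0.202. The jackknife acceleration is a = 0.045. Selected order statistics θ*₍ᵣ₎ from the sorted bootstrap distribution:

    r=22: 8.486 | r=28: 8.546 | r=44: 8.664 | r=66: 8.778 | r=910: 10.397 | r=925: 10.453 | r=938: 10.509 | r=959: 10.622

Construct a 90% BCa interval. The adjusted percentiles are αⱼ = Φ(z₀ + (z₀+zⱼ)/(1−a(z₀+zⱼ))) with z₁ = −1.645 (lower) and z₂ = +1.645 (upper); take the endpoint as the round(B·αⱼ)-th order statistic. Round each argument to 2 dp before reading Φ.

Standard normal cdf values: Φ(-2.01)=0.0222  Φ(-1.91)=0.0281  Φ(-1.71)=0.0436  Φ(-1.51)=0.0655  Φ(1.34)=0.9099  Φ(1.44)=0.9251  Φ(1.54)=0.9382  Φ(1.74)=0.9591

Lower: z₀ + z₁ = -0.202 + (-1.645) = -1.847; 1 − a(z₀+z₁) = 1 − (0.045)(-1.847) = 1.0831; argument = -0.202 + (-1.847)/1.0831 = -1.9073 → -1.91.
α₁ = Φ(-1.91) = 0.0281; rank = round(1000 × 0.0281) = 28; θ*₍28₎ = 8.546.
Upper: z₀ + z₂ = 1.443; 1 − a(z₀+z₂) = 0.9351; argument = 1.3412 → 1.34; α₂ = 0.9099; rank = 910; θ*₍910₎ = 10.397.

(8.546, 10.397)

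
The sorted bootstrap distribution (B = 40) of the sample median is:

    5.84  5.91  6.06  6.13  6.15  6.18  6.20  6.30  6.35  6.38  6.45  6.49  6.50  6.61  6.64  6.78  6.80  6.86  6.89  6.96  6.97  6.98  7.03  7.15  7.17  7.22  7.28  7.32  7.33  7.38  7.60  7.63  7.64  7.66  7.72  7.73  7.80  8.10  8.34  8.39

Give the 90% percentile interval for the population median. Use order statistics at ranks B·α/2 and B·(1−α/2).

α = 0.10; lower rank = 40 × 0.050 = 2; upper rank = 40 × 0.950 = 38.
The 2nd smallest replicate is 5.91; the 38th is 8.10.

(5.91, 8.10)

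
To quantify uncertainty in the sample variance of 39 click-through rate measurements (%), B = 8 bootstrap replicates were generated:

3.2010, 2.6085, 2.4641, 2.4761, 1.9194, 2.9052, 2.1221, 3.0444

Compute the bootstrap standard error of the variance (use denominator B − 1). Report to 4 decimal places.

SE* = 0.4435

Bootstrap SE is the standard deviation of the 8 replicate variances.
Mean of replicates: (3.2010 + 2.6085 + 2.4641 + 2.4761 + 1.9194 + 2.9052 + 2.1221 + 3.0444) / 8 = 20.74080 / 8 = 2.59260
Sum of squared deviations: (+0.60840)² + (+0.01590)² + (−0.12850)² + (−0.11650)² + (−0.67320)² + (+0.31260)² + (−0.47050)² + (+0.45180)² = 1.37690
Variance = 1.37690 / 7 = 0.19670
SE* = √0.19670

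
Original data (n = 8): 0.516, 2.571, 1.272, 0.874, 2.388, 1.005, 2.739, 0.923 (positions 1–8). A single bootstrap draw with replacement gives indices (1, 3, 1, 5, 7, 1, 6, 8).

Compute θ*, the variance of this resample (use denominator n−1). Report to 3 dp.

θ* = 0.756

Resample values: 0.516, 1.272, 0.516, 2.388, 2.739, 0.516, 1.005, 0.923.
Mean = 1.2344; sum of squared deviations = 5.2939
s² = 5.2939 / 7 = 0.7563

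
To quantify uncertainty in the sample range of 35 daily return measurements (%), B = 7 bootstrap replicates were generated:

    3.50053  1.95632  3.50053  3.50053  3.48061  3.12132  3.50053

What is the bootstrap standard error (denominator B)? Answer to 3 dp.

Bootstrap SE is the standard deviation of the 7 replicate ranges.
Mean of replicates: (3.50053 + 1.95632 + 3.50053 + 3.50053 + 3.48061 + 3.12132 + 3.50053) / 7 = 22.560370 / 7 = 3.222910
Sum of squared deviations: (+0.277620)² + (−1.266590)² + (+0.277620)² + (+0.277620)² + (+0.257700)² + (−0.101590)² + (+0.277620)² = 1.989272
Variance = 1.989272 / 7 = 0.284182
SE* = √0.284182

SE* = 0.533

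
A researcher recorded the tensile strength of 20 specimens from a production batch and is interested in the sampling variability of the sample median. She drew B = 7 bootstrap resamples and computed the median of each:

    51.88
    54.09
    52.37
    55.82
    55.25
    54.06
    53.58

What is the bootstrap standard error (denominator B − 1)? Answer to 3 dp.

SE* = 1.419

Bootstrap SE is the standard deviation of the 7 replicate medians.
Mean of replicates: (51.88 + 54.09 + 52.37 + 55.82 + 55.25 + 54.06 + 53.58) / 7 = 377.0500 / 7 = 53.8643
Sum of squared deviations: (−1.9843)² + (+0.2257)² + (−1.4943)² + (+1.9557)² + (+1.3857)² + (+0.1957)² + (−0.2843)² = 12.0854
Variance = 12.0854 / 6 = 2.0142
SE* = √2.0142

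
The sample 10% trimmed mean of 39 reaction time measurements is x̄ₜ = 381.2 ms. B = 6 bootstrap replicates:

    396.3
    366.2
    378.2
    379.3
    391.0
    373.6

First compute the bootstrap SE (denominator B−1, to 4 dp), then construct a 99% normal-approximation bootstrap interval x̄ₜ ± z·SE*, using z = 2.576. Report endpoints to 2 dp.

(352.55, 409.85)

Mean of replicates = 380.7667; sum of squared deviations = 618.2933; SE* = √(618.2933/5) = 11.1202
Margin = 2.576 × 11.1202 = 28.646
Interval: 381.2 ± 28.646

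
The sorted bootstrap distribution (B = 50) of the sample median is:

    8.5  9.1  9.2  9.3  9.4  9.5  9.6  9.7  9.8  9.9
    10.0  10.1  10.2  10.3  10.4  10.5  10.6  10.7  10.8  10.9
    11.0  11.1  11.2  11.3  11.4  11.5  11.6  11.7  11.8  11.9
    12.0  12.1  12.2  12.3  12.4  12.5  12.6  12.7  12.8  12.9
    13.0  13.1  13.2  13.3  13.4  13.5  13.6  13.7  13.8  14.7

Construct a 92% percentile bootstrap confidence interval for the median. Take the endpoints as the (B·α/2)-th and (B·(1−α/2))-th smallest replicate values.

α = 0.08; lower rank = 50 × 0.040 = 2; upper rank = 50 × 0.960 = 48.
The 2nd smallest replicate is 9.1; the 48th is 13.7.

(9.1, 13.7)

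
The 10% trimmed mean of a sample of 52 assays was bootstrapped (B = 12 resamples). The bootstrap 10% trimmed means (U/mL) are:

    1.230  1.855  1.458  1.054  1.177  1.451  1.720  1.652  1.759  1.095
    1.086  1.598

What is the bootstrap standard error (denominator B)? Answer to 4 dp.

Bootstrap SE is the standard deviation of the 12 replicate 10% trimmed means.
Mean of replicates: (1.230 + 1.855 + 1.458 + 1.054 + 1.177 + 1.451 + 1.720 + 1.652 + 1.759 + 1.095 + 1.086 + 1.598) / 12 = 17.13500 / 12 = 1.42792
Sum of squared deviations: (−0.19792)² + (+0.42708)² + (+0.03008)² + (−0.37392)² + (−0.25092)² + (+0.02308)² + (+0.29208)² + (+0.22408)² + (+0.33108)² + (−0.33292)² + (−0.34192)² + (+0.17008)² = 0.92759
Variance = 0.92759 / 12 = 0.07730
SE* = √0.07730

SE* = 0.2780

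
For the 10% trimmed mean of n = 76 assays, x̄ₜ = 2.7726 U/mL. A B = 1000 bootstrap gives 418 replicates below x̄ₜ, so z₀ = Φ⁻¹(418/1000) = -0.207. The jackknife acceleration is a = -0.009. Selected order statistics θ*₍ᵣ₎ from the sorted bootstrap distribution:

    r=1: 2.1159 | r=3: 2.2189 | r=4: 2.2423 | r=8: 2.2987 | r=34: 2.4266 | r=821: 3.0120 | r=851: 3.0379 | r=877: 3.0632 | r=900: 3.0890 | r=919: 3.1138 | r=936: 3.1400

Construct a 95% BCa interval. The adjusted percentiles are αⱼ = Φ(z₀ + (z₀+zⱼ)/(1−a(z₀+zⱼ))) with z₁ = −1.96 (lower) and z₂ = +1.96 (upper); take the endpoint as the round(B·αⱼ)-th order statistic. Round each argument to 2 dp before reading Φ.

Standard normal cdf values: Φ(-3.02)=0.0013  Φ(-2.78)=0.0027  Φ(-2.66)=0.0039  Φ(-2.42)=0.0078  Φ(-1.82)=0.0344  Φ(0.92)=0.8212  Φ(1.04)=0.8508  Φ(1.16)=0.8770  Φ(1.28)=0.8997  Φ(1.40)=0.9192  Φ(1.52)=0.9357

(2.2987, 3.1400)

Lower: z₀ + z₁ = -0.207 + (-1.960) = -2.167; 1 − a(z₀+z₁) = 1 − (-0.009)(-2.167) = 0.9805; argument = -0.207 + (-2.167)/0.9805 = -2.4171 → -2.42.
α₁ = Φ(-2.42) = 0.0078; rank = round(1000 × 0.0078) = 8; θ*₍8₎ = 2.2987.
Upper: z₀ + z₂ = 1.753; 1 − a(z₀+z₂) = 1.0158; argument = 1.5188 → 1.52; α₂ = 0.9357; rank = 936; θ*₍936₎ = 3.1400.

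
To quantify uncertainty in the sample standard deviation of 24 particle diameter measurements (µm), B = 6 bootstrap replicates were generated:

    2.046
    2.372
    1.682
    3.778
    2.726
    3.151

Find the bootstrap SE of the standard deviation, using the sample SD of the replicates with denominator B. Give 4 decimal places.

SE* = 0.6958

Bootstrap SE is the standard deviation of the 6 replicate standard deviations.
Mean of replicates: (2.046 + 2.372 + 1.682 + 3.778 + 2.726 + 3.151) / 6 = 15.75500 / 6 = 2.62583
Sum of squared deviations: (−0.57983)² + (−0.25383)² + (−0.94383)² + (+1.15217)² + (+0.10017)² + (+0.52517)² = 2.90478
Variance = 2.90478 / 6 = 0.48413
SE* = √0.48413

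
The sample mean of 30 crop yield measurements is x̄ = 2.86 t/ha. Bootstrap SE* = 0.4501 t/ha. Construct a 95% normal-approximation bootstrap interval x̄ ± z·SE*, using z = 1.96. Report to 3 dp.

(1.978, 3.742)

Margin = 1.96 × 0.4501 = 0.8822
Interval: 2.86 ± 0.8822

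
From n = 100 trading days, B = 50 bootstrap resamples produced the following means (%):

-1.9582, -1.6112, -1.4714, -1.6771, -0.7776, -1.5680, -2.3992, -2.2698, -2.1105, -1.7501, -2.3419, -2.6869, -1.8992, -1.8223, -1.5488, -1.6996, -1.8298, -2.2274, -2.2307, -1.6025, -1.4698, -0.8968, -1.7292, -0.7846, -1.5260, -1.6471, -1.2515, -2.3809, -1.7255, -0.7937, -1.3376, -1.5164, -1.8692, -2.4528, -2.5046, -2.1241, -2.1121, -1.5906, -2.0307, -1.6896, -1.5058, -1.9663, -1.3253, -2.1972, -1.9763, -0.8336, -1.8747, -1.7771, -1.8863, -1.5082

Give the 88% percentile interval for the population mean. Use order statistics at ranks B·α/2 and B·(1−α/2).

(-2.4528, -0.8336)

Sorted replicates: -2.6869, -2.5046, -2.4528, -2.3992, -2.3809, -2.3419, -2.2698, -2.2307, -2.2274, -2.1972, -2.1241, -2.1121, -2.1105, -2.0307, -1.9763, -1.9663, -1.9582, -1.8992, -1.8863, -1.8747, -1.8692, -1.8298, -1.8223, -1.7771, -1.7501, -1.7292, -1.7255, -1.6996, -1.6896, -1.6771, -1.6471, -1.6112, -1.6025, -1.5906, -1.5680, -1.5488, -1.5260, -1.5164, -1.5082, -1.5058, -1.4714, -1.4698, -1.3376, -1.3253, -1.2515, -0.8968, -0.8336, -0.7937, -0.7846, -0.7776
α = 0.12; lower rank = 50 × 0.060 = 3; upper rank = 50 × 0.940 = 47.
The 3rd smallest replicate is -2.4528; the 47th is -0.8336.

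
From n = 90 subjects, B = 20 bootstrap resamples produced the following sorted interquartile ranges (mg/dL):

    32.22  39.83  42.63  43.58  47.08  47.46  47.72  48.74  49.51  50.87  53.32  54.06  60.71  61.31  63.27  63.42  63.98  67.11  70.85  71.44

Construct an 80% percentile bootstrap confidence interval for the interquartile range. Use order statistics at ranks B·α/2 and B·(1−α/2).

(39.83, 67.11)

α = 0.20; lower rank = 20 × 0.100 = 2; upper rank = 20 × 0.900 = 18.
The 2nd smallest replicate is 39.83; the 18th is 67.11.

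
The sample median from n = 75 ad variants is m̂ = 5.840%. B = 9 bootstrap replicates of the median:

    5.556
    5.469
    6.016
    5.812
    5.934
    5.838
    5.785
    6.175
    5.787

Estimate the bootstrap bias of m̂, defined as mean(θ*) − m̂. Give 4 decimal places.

bias = −0.0209

mean(θ*) = (5.556 + 5.469 + 6.016 + 5.812 + 5.934 + 5.838 + 5.785 + 6.175 + 5.787) / 9 = 5.81911
bias = 5.81911 − 5.840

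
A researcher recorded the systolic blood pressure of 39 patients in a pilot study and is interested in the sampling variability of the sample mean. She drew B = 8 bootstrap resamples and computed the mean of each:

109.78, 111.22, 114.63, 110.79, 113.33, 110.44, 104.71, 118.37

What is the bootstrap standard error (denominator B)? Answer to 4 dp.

Bootstrap SE is the standard deviation of the 8 replicate means.
Mean of replicates: (109.78 + 111.22 + 114.63 + 110.79 + 113.33 + 110.44 + 104.71 + 118.37) / 8 = 893.27000 / 8 = 111.65875
Sum of squared deviations: (−1.87875)² + (−0.43875)² + (+2.97125)² + (−0.86875)² + (+1.67125)² + (−1.21875)² + (−6.94875)² + (+6.71125)² = 110.90969
Variance = 110.90969 / 8 = 13.86371
SE* = √13.86371

SE* = 3.7234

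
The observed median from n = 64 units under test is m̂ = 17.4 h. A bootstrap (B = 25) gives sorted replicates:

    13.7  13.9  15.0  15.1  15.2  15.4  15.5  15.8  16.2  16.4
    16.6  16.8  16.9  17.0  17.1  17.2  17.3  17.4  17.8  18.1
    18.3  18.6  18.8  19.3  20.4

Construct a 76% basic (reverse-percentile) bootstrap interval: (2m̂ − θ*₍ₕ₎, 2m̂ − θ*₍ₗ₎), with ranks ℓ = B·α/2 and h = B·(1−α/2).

(16.2, 19.8)

Percentile endpoints at ranks 3 and 22: θ*₍3₎ = 15.0, θ*₍22₎ = 18.6.
Basic interval reflects these around m̂:
  lower = 2 × 17.4 − 18.6 = 16.2
  upper = 2 × 17.4 − 15.0 = 19.8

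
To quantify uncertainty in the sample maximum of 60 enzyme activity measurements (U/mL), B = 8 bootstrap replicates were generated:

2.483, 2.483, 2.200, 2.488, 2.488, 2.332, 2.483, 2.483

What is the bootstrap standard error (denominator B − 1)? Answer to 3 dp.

Bootstrap SE is the standard deviation of the 8 replicate maximums.
Mean of replicates: (2.483 + 2.483 + 2.200 + 2.488 + 2.488 + 2.332 + 2.483 + 2.483) / 8 = 19.4400 / 8 = 2.4300
Sum of squared deviations: (+0.0530)² + (+0.0530)² + (−0.2300)² + (+0.0580)² + (+0.0580)² + (−0.0980)² + (+0.0530)² + (+0.0530)² = 0.0805
Variance = 0.0805 / 7 = 0.0115
SE* = √0.0115

SE* = 0.107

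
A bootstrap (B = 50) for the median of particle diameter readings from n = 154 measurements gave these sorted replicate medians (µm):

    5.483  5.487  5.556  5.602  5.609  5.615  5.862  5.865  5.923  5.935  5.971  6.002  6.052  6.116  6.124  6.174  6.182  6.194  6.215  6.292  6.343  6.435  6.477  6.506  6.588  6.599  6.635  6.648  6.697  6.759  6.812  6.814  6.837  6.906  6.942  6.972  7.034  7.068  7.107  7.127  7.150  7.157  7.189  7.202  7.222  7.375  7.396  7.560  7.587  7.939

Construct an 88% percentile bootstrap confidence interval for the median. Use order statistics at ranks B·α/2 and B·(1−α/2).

α = 0.12; lower rank = 50 × 0.060 = 3; upper rank = 50 × 0.940 = 47.
The 3rd smallest replicate is 5.556; the 47th is 7.396.

(5.556, 7.396)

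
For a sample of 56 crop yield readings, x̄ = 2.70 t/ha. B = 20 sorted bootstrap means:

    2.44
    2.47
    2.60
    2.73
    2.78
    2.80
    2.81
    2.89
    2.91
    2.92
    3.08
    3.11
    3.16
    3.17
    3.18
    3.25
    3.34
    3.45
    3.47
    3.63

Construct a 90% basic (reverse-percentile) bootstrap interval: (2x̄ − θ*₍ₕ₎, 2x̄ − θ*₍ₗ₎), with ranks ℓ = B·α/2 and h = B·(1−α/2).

Percentile endpoints at ranks 1 and 19: θ*₍1₎ = 2.44, θ*₍19₎ = 3.47.
Basic interval reflects these around x̄:
  lower = 2 × 2.70 − 3.47 = 1.93
  upper = 2 × 2.70 − 2.44 = 2.96

(1.93, 2.96)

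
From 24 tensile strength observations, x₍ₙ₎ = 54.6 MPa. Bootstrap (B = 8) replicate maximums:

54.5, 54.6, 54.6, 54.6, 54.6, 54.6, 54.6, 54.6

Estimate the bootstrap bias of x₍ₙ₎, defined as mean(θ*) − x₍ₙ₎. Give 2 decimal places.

mean(θ*) = (54.5 + 54.6 + 54.6 + 54.6 + 54.6 + 54.6 + 54.6 + 54.6) / 8 = 54.587
bias = 54.587 − 54.6

bias = −0.01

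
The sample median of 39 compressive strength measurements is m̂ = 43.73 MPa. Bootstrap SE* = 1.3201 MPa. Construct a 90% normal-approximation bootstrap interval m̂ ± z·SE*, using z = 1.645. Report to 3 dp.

Margin = 1.645 × 1.3201 = 2.1716
Interval: 43.73 ± 2.1716

(41.558, 45.902)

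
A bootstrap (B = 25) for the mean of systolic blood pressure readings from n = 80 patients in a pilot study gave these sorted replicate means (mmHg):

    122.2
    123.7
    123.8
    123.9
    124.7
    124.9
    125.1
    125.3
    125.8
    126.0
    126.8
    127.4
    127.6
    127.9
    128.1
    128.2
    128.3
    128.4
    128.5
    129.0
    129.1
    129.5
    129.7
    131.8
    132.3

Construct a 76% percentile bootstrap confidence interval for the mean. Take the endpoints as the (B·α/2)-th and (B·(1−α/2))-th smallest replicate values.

(123.8, 129.5)

α = 0.24; lower rank = 25 × 0.120 = 3; upper rank = 25 × 0.880 = 22.
The 3rd smallest replicate is 123.8; the 22nd is 129.5.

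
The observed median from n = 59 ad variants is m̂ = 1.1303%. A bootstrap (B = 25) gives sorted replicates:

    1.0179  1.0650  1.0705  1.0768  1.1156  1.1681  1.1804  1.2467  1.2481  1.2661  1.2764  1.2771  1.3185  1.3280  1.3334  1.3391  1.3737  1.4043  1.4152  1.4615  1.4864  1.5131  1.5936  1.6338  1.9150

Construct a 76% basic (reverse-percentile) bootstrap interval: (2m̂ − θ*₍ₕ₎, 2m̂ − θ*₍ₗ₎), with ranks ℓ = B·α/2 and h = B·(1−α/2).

Percentile endpoints at ranks 3 and 22: θ*₍3₎ = 1.0705, θ*₍22₎ = 1.5131.
Basic interval reflects these around m̂:
  lower = 2 × 1.1303 − 1.5131 = 0.7475
  upper = 2 × 1.1303 − 1.0705 = 1.1901

(0.7475, 1.1901)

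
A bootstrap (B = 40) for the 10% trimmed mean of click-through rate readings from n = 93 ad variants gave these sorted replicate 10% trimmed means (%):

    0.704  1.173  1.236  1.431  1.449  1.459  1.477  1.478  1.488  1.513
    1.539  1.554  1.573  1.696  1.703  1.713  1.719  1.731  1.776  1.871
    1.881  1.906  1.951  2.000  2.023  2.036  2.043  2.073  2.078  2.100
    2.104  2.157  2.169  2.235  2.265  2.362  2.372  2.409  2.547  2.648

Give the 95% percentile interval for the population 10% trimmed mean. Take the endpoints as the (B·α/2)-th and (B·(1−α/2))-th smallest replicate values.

(0.704, 2.547)

α = 0.05; lower rank = 40 × 0.025 = 1; upper rank = 40 × 0.975 = 39.
The 1st smallest replicate is 0.704; the 39th is 2.547.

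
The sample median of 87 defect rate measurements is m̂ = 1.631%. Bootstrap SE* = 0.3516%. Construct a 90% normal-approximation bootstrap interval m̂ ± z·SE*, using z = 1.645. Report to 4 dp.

Margin = 1.645 × 0.3516 = 0.57838
Interval: 1.631 ± 0.57838

(1.0526, 2.2094)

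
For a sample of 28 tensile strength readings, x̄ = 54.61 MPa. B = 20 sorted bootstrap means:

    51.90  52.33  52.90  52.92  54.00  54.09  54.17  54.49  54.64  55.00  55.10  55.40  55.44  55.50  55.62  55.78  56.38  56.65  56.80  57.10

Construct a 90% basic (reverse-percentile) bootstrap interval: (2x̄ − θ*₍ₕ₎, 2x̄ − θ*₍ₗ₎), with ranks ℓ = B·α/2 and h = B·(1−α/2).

Percentile endpoints at ranks 1 and 19: θ*₍1₎ = 51.90, θ*₍19₎ = 56.80.
Basic interval reflects these around x̄:
  lower = 2 × 54.61 − 56.80 = 52.42
  upper = 2 × 54.61 − 51.90 = 57.32

(52.42, 57.32)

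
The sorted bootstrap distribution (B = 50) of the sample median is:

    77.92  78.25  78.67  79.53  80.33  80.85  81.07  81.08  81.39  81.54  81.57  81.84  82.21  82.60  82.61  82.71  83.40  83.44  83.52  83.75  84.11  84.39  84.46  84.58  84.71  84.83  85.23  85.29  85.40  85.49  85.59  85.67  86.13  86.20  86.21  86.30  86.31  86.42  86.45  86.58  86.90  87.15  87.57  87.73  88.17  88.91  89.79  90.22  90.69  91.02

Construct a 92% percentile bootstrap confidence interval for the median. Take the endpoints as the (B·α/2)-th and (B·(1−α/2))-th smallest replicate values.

(78.25, 90.22)

α = 0.08; lower rank = 50 × 0.040 = 2; upper rank = 50 × 0.960 = 48.
The 2nd smallest replicate is 78.25; the 48th is 90.22.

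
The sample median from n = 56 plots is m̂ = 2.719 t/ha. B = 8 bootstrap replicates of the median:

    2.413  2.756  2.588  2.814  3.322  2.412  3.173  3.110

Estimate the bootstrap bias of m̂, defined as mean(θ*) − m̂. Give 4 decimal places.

bias = +0.1045

mean(θ*) = (2.413 + 2.756 + 2.588 + 2.814 + 3.322 + 2.412 + 3.173 + 3.110) / 8 = 2.82350
bias = 2.82350 − 2.719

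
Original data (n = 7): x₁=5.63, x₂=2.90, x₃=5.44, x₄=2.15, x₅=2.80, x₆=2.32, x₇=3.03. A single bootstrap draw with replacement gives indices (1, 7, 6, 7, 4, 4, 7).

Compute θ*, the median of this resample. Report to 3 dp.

θ* = 3.030

Resample values: 5.63, 3.03, 2.32, 3.03, 2.15, 2.15, 3.03.
Sorted: 2.15, 2.15, 2.32, 3.03, 3.03, 3.03, 5.63
Median = middle value = 3.030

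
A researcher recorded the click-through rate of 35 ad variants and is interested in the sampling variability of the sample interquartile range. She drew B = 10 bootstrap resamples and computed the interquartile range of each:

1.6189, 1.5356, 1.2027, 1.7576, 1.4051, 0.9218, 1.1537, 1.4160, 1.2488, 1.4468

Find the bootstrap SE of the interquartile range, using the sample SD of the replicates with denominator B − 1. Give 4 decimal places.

Bootstrap SE is the standard deviation of the 10 replicate interquartile ranges.
Mean of replicates: (1.6189 + 1.5356 + 1.2027 + 1.7576 + 1.4051 + 0.9218 + 1.1537 + 1.4160 + 1.2488 + 1.4468) / 10 = 13.70700 / 10 = 1.37070
Sum of squared deviations: (+0.24820)² + (+0.16490)² + (−0.16800)² + (+0.38690)² + (+0.03440)² + (−0.44890)² + (−0.21700)² + (+0.04530)² + (−0.12190)² + (+0.07610)² = 0.53920
Variance = 0.53920 / 9 = 0.05991
SE* = √0.05991

SE* = 0.2448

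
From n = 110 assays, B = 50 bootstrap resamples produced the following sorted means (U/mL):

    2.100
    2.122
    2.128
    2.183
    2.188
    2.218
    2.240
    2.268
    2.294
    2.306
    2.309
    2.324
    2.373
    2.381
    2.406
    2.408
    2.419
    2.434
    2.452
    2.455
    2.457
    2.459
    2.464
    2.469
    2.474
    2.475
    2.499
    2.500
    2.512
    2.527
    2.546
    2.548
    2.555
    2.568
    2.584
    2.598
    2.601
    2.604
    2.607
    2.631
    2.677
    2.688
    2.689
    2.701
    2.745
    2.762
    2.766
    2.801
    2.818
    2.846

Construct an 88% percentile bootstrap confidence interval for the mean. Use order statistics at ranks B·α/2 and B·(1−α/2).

(2.128, 2.766)

α = 0.12; lower rank = 50 × 0.060 = 3; upper rank = 50 × 0.940 = 47.
The 3rd smallest replicate is 2.128; the 47th is 2.766.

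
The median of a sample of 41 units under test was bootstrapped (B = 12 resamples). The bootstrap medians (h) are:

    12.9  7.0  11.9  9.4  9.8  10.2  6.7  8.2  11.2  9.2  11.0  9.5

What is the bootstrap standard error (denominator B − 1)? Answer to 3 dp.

SE* = 1.863

Bootstrap SE is the standard deviation of the 12 replicate medians.
Mean of replicates: (12.9 + 7.0 + 11.9 + 9.4 + 9.8 + 10.2 + 6.7 + 8.2 + 11.2 + 9.2 + 11.0 + 9.5) / 12 = 117.0000 / 12 = 9.7500
Sum of squared deviations: (+3.1500)² + (−2.7500)² + (+2.1500)² + (−0.3500)² + (+0.0500)² + (+0.4500)² + (−3.0500)² + (−1.5500)² + (+1.4500)² + (−0.5500)² + (+1.2500)² + (−0.2500)² = 38.1700
Variance = 38.1700 / 11 = 3.4700
SE* = √3.4700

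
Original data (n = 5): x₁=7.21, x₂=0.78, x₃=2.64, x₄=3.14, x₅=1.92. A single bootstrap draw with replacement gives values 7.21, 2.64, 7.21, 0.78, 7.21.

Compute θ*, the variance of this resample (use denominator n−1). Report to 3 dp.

Mean = 5.0100; sum of squared deviations = 38.0298
s² = 38.0298 / 4 = 9.5074

θ* = 9.507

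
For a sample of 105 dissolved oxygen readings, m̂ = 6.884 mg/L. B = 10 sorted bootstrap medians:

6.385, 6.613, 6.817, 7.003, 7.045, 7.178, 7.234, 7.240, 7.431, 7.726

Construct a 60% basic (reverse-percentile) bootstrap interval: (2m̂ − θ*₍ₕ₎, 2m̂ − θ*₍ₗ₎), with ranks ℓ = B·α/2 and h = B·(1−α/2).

Percentile endpoints at ranks 2 and 8: θ*₍2₎ = 6.613, θ*₍8₎ = 7.240.
Basic interval reflects these around m̂:
  lower = 2 × 6.884 − 7.240 = 6.528
  upper = 2 × 6.884 − 6.613 = 7.155

(6.528, 7.155)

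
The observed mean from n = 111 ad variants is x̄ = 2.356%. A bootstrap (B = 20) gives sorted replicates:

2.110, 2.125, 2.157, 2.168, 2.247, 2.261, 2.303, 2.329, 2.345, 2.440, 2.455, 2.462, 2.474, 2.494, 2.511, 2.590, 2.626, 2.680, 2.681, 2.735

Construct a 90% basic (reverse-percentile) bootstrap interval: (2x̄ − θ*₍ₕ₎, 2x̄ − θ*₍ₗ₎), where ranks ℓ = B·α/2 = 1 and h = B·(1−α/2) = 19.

(2.031, 2.602)

Percentile endpoints at ranks 1 and 19: θ*₍1₎ = 2.110, θ*₍19₎ = 2.681.
Basic interval reflects these around x̄:
  lower = 2 × 2.356 − 2.681 = 2.031
  upper = 2 × 2.356 − 2.110 = 2.602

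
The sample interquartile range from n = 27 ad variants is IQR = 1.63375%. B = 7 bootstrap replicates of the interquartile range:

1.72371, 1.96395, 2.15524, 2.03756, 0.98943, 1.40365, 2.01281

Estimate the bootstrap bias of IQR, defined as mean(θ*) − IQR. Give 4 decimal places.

mean(θ*) = (1.72371 + 1.96395 + 2.15524 + 2.03756 + 0.98943 + 1.40365 + 2.01281) / 7 = 1.75519
bias = 1.75519 − 1.63375

bias = +0.1214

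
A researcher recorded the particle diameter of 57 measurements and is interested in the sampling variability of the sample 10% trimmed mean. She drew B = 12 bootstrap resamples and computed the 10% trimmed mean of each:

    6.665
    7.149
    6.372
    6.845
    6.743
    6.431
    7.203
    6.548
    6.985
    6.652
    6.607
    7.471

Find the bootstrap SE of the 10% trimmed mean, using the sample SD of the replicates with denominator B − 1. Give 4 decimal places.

SE* = 0.3349

Bootstrap SE is the standard deviation of the 12 replicate 10% trimmed means.
Mean of replicates: (6.665 + 7.149 + 6.372 + 6.845 + 6.743 + 6.431 + 7.203 + 6.548 + 6.985 + 6.652 + 6.607 + 7.471) / 12 = 81.67100 / 12 = 6.80592
Sum of squared deviations: (−0.14092)² + (+0.34308)² + (−0.43392)² + (+0.03908)² + (−0.06292)² + (−0.37492)² + (+0.39708)² + (−0.25792)² + (+0.17908)² + (−0.15392)² + (−0.19892)² + (+0.66508)² = 1.23376
Variance = 1.23376 / 11 = 0.11216
SE* = √0.11216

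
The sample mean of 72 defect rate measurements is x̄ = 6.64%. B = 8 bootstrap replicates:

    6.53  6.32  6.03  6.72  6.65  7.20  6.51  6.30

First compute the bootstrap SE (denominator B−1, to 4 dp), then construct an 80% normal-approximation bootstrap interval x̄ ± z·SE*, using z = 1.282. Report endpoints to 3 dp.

Mean of replicates = 6.5325; sum of squared deviations = 0.8467; SE* = √(0.8467/7) = 0.3478
Margin = 1.282 × 0.3478 = 0.4459
Interval: 6.64 ± 0.4459

(6.194, 7.086)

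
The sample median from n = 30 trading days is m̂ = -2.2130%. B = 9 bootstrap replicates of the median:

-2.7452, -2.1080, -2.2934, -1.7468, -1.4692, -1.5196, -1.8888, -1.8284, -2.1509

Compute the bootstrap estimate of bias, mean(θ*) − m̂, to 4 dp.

bias = +0.2407

mean(θ*) = ((-2.7452) + (-2.1080) + (-2.2934) + (-1.7468) + (-1.4692) + (-1.5196) + (-1.8888) + (-1.8284) + (-2.1509)) / 9 = -1.97226
bias = -1.97226 − -2.2130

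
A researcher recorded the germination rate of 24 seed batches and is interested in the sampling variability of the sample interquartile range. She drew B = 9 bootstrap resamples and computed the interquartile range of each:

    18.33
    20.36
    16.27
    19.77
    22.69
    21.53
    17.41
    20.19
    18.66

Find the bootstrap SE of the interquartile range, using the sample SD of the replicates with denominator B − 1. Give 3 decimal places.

SE* = 2.014

Bootstrap SE is the standard deviation of the 9 replicate interquartile ranges.
Mean of replicates: (18.33 + 20.36 + 16.27 + 19.77 + 22.69 + 21.53 + 17.41 + 20.19 + 18.66) / 9 = 175.2100 / 9 = 19.4678
Sum of squared deviations: (−1.1378)² + (+0.8922)² + (−3.1978)² + (+0.3022)² + (+3.2222)² + (+2.0622)² + (−2.0578)² + (+0.7222)² + (−0.8078)² = 32.4518
Variance = 32.4518 / 8 = 4.0565
SE* = √4.0565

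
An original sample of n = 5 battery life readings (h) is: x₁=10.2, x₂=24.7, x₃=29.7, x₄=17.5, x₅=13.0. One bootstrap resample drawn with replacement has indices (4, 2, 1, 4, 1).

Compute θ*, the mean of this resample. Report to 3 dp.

θ* = 16.020

Resample values: 17.5, 24.7, 10.2, 17.5, 10.2.
Mean = (17.5 + 24.7 + 10.2 + 17.5 + 10.2) / 5 = 80.10 / 5 = 16.020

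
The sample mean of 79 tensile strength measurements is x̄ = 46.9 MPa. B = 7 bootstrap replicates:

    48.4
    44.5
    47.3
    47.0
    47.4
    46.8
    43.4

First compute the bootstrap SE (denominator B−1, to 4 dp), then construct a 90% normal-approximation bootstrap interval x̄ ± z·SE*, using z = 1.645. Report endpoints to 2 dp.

Mean of replicates = 46.4000; sum of squared deviations = 18.9400; SE* = √(18.9400/6) = 1.7767
Margin = 1.645 × 1.7767 = 2.923
Interval: 46.9 ± 2.923

(43.98, 49.82)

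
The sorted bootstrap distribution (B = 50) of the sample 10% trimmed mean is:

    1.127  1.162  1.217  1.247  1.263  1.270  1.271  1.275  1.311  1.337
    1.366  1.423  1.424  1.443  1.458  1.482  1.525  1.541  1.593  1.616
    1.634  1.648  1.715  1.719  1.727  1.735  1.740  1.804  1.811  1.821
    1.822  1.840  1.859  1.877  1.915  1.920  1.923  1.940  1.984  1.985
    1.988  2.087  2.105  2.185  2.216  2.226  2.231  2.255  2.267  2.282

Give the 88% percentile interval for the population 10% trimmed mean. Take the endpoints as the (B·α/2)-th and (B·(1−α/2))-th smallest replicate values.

α = 0.12; lower rank = 50 × 0.060 = 3; upper rank = 50 × 0.940 = 47.
The 3rd smallest replicate is 1.217; the 47th is 2.231.

(1.217, 2.231)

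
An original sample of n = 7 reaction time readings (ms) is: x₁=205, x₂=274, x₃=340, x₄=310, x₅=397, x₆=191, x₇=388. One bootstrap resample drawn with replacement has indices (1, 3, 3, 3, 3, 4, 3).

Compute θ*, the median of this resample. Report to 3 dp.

Resample values: 205, 340, 340, 340, 340, 310, 340.
Sorted: 205, 310, 340, 340, 340, 340, 340
Median = middle value = 340.000

θ* = 340.000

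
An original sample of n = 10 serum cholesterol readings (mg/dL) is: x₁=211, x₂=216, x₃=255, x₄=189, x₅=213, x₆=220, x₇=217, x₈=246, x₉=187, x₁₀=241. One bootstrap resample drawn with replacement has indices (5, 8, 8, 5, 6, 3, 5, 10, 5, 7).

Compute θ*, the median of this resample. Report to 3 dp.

Resample values: 213, 246, 246, 213, 220, 255, 213, 241, 213, 217.
Sorted: 213, 213, 213, 213, 217, 220, 241, 246, 246, 255
Median = average of the two middle values = 218.500

θ* = 218.500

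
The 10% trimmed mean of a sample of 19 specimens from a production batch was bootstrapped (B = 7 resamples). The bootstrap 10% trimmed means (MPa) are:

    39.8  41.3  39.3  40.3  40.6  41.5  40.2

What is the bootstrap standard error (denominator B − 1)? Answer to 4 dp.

Bootstrap SE is the standard deviation of the 7 replicate 10% trimmed means.
Mean of replicates: (39.8 + 41.3 + 39.3 + 40.3 + 40.6 + 41.5 + 40.2) / 7 = 283.00000 / 7 = 40.42857
Sum of squared deviations: (−0.62857)² + (+0.87143)² + (−1.12857)² + (−0.12857)² + (+0.17143)² + (+1.07143)² + (−0.22857)² = 3.67429
Variance = 3.67429 / 6 = 0.61238
SE* = √0.61238

SE* = 0.7825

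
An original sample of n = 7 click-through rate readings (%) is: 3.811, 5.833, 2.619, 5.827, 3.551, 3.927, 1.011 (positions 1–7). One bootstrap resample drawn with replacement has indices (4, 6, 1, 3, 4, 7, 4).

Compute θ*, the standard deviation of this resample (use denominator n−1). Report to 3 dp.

θ* = 1.862

Resample values: 5.827, 3.927, 3.811, 2.619, 5.827, 1.011, 5.827.
Mean = 4.1213; sum of squared deviations = 20.7931
s² = 20.7931 / 6 = 3.4655
s = √3.4655 = 1.862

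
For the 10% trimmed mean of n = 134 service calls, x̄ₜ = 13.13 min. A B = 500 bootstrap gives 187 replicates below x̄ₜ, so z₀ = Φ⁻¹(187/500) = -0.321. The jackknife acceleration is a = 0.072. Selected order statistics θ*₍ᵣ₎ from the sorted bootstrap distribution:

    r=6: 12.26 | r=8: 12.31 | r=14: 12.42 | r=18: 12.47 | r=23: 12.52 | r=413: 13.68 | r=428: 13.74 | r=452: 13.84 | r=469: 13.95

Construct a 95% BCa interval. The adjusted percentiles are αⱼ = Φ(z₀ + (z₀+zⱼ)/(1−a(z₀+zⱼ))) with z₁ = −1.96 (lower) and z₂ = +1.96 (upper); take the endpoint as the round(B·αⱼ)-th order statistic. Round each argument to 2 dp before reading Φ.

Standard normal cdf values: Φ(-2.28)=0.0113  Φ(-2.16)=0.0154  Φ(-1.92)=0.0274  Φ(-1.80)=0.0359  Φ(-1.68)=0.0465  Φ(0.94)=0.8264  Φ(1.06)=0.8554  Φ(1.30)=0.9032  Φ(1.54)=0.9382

Lower: z₀ + z₁ = -0.321 + (-1.960) = -2.281; 1 − a(z₀+z₁) = 1 − (0.072)(-2.281) = 1.1642; argument = -0.321 + (-2.281)/1.1642 = -2.2802 → -2.28.
α₁ = Φ(-2.28) = 0.0113; rank = round(500 × 0.0113) = 6; θ*₍6₎ = 12.26.
Upper: z₀ + z₂ = 1.639; 1 − a(z₀+z₂) = 0.8820; argument = 1.5373 → 1.54; α₂ = 0.9382; rank = 469; θ*₍469₎ = 13.95.

(12.26, 13.95)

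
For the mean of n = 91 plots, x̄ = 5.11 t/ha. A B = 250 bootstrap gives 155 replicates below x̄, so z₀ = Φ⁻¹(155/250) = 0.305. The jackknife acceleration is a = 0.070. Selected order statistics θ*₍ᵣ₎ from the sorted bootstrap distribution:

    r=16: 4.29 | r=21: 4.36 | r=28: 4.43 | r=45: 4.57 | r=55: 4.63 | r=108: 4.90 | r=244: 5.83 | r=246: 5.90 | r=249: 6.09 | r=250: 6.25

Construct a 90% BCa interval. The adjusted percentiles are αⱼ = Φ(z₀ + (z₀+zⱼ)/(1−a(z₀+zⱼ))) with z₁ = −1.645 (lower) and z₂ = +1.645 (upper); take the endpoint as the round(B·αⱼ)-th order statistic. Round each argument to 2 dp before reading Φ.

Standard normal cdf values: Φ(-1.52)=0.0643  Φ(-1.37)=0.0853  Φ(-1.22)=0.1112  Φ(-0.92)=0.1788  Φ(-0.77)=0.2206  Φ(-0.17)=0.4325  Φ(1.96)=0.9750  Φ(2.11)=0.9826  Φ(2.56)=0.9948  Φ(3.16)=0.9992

Lower: z₀ + z₁ = 0.305 + (-1.645) = -1.340; 1 − a(z₀+z₁) = 1 − (0.070)(-1.340) = 1.0938; argument = 0.305 + (-1.340)/1.0938 = -0.9201 → -0.92.
α₁ = Φ(-0.92) = 0.1788; rank = round(250 × 0.1788) = 45; θ*₍45₎ = 4.57.
Upper: z₀ + z₂ = 1.950; 1 − a(z₀+z₂) = 0.8635; argument = 2.5633 → 2.56; α₂ = 0.9948; rank = 249; θ*₍249₎ = 6.09.

(4.57, 6.09)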